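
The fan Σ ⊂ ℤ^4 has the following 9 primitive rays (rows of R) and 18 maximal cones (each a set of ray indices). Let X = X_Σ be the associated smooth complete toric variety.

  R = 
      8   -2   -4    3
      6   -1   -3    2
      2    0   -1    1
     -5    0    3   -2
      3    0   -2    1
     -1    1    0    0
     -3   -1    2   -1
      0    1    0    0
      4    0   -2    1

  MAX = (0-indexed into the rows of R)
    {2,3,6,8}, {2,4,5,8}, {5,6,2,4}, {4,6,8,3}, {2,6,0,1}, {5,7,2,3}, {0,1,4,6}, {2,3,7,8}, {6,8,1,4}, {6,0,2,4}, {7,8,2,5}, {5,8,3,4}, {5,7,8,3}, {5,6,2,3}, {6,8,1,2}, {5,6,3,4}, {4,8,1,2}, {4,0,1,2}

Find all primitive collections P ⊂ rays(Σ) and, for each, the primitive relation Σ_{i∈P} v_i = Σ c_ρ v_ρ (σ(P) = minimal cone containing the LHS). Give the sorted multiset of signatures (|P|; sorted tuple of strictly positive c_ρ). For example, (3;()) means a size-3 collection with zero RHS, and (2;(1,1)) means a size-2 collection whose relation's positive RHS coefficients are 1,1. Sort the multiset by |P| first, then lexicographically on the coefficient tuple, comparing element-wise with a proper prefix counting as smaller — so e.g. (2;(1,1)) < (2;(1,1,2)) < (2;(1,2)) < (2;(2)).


Primitive collections (14):

  P = {0,3}:  v_{0} + v_{3} = v_{1} + v_{6}  ⇒ sig = (2;(1,1))
  P = {0,7}:  v_{0} + v_{7} = v_{1} + v_{2}  ⇒ sig = (2;(1,1))
  P = {1,3}:  v_{1} + v_{3} = v_{6} + v_{8}  ⇒ sig = (2;(1,1))
  P = {1,5}:  v_{1} + v_{5} = v_{2} + v_{4}  ⇒ sig = (2;(1,1))
  P = {1,7}:  v_{1} + v_{7} = v_{2} + v_{8}  ⇒ sig = (2;(1,1))
  P = {4,7}:  v_{4} + v_{7} = v_{5} + v_{8}  ⇒ sig = (2;(1,1))
  P = {6,7}:  v_{6} + v_{7} = v_{2} + v_{3}  ⇒ sig = (2;(1,1))
  P = {0,5}:  v_{0} + v_{5} = 2·v_{2} + 2·v_{4} + v_{6}  ⇒ sig = (2;(1,2,2))
  P = {0,8}:  v_{0} + v_{8} = 2·v_{1}  ⇒ sig = (2;(2))
  P = {2,3,4}:  v_{2} + v_{3} + v_{4} = 0  ⇒ sig = (3;())
  P = {5,6,8}:  v_{5} + v_{6} + v_{8} = 0  ⇒ sig = (3;())
  P = {1,2,4,6}:  v_{1} + v_{2} + v_{4} + v_{6} = v_{0}  ⇒ sig = (4;(1))
  P = {2,3,5,8}:  v_{2} + v_{3} + v_{5} + v_{8} = v_{7}  ⇒ sig = (4;(1))
  P = {2,4,6,8}:  v_{2} + v_{4} + v_{6} + v_{8} = v_{1}  ⇒ sig = (4;(1))

Signatures (|P|; sorted positive RHS coefficients), sorted:
    |P|=2: 9 collections, coeffs (1,1), (1,1), (1,1), (1,1), (1,1), (1,1), (1,1), (1,2,2), (2)
    |P|=3: 2 collections, coeffs (), ()
    |P|=4: 3 collections, coeffs (1), (1), (1)


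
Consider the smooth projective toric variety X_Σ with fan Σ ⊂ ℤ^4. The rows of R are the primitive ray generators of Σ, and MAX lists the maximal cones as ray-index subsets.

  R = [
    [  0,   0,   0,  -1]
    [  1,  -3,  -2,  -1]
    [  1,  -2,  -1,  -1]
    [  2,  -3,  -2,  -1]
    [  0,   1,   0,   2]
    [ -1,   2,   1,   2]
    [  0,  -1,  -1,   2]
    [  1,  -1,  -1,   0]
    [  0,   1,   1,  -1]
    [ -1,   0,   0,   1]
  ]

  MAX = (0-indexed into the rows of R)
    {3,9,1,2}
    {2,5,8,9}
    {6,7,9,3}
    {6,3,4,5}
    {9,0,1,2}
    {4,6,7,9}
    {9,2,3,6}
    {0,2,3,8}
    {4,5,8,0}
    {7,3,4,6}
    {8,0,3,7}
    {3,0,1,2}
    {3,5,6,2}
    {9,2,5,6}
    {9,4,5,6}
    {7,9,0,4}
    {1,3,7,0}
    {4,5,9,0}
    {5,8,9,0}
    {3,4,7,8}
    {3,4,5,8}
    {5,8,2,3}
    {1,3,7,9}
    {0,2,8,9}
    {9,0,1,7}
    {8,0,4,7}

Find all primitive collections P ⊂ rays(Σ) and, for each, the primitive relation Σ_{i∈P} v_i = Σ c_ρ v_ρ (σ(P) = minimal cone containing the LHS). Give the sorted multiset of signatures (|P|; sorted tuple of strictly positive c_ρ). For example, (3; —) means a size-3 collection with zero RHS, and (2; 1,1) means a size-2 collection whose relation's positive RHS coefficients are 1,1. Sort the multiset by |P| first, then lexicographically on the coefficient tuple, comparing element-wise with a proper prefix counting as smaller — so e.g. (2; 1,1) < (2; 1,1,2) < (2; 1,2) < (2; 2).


Primitive collections (18):

  • {2,7}:  v_{2} + v_{7} = v_{3} — sig = (2; 1)
  • {5,7}:  v_{5} + v_{7} = v_{4} — sig = (2; 1)
  • {0,6}:  v_{0} + v_{6} = v_{7} + v_{9} — sig = (2; 1,1)
  • {1,5}:  v_{1} + v_{5} = v_{7} + v_{9} — sig = (2; 1,1)
  • {1,8}:  v_{1} + v_{8} = v_{0} + v_{2} — sig = (2; 1,1)
  • {2,4}:  v_{2} + v_{4} = v_{3} + v_{5} — sig = (2; 1,1)
  • {6,8}:  v_{6} + v_{8} = v_{2} + v_{5} — sig = (2; 1,1)
  • {1,6}:  v_{1} + v_{6} = v_{3} + v_{7} + 2·v_{9} — sig = (2; 1,1,2)
  • {1,4}:  v_{1} + v_{4} = 2·v_{7} + v_{9} — sig = (2; 1,2)
  • {0,2,5}:  v_{0} + v_{2} + v_{5} = 0 — sig = (3; —)
  • {7,8,9}:  v_{7} + v_{8} + v_{9} = 0 — sig = (3; —)
  • {0,3,5}:  v_{0} + v_{3} + v_{5} = v_{7} — sig = (3; 1)
  • {0,3,9}:  v_{0} + v_{3} + v_{9} = v_{1} — sig = (3; 1)
  • {3,5,9}:  v_{3} + v_{5} + v_{9} = v_{6} — sig = (3; 1)
  • {3,8,9}:  v_{3} + v_{8} + v_{9} = v_{2} — sig = (3; 1)
  • {4,8,9}:  v_{4} + v_{8} + v_{9} = v_{5} — sig = (3; 1)
  • {3,4,9}:  v_{3} + v_{4} + v_{9} = v_{6} + v_{7} — sig = (3; 1,1)
  • {0,3,4}:  v_{0} + v_{3} + v_{4} = 2·v_{7} — sig = (3; 2)

Signatures (|P|; sorted positive RHS coefficients), sorted:
    |P|=2: 9 collections, coeffs (1), (1), (1,1), (1,1), (1,1), (1,1), (1,1), (1,1,2), (1,2)
    |P|=3: 9 collections, coeffs (), (), (1), (1), (1), (1), (1), (1,1), (2)


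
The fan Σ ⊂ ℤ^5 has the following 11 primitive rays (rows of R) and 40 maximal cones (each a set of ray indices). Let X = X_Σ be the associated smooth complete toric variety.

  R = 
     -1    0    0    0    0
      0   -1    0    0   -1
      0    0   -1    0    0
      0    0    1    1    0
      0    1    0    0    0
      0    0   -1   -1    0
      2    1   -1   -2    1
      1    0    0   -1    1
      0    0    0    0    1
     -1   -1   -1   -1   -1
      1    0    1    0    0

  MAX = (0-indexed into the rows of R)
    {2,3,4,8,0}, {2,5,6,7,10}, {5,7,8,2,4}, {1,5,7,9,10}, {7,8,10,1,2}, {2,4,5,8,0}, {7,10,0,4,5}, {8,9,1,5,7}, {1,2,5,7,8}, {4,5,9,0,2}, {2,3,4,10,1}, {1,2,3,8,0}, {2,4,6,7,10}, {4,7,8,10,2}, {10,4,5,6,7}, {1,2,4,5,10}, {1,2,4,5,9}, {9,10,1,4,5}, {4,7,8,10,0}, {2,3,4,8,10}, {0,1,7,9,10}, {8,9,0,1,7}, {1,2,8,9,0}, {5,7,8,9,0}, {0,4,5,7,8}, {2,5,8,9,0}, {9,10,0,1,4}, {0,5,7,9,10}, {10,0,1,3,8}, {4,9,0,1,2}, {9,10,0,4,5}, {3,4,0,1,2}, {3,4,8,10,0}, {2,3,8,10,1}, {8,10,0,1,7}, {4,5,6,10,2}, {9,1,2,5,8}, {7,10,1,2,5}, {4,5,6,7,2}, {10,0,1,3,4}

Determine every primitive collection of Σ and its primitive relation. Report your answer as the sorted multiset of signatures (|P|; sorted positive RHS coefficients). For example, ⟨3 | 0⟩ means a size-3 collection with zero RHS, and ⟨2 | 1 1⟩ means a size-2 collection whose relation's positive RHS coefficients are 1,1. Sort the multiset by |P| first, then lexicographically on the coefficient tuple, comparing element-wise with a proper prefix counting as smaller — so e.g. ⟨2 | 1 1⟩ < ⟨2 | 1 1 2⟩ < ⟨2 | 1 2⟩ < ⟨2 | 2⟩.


Primitive collections (20):

  P = {3,5}:  v_{3} + v_{5} = 0 — sig = ⟨2 | 0⟩
  P = {3,7}:  v_{3} + v_{7} = v_{8} + v_{10} — sig = ⟨2 | 1 1⟩
  P = {3,9}:  v_{3} + v_{9} = v_{0} + v_{1} — sig = ⟨2 | 1 1⟩
  P = {0,6}:  v_{0} + v_{6} = v_{4} + v_{5} + v_{7} — sig = ⟨2 | 1 1 1⟩
  P = {3,6}:  v_{3} + v_{6} = v_{2} + v_{4} + v_{7} + v_{10} — sig = ⟨2 | 1 1 1 1⟩
  P = {6,8}:  v_{6} + v_{8} = v_{2} + v_{4} + 2·v_{7} — sig = ⟨2 | 1 1 2⟩
  P = {1,6}:  v_{1} + v_{6} = v_{2} + 2·v_{5} + 2·v_{10} — sig = ⟨2 | 1 2 2⟩
  P = {6,9}:  v_{6} + v_{9} = 3·v_{5} + v_{10} — sig = ⟨2 | 1 3⟩
  P = {0,2,10}:  v_{0} + v_{2} + v_{10} = 0 — sig = ⟨3 | 0⟩
  P = {1,4,8}:  v_{1} + v_{4} + v_{8} = 0 — sig = ⟨3 | 0⟩
  P = {0,1,5}:  v_{0} + v_{1} + v_{5} = v_{9} — sig = ⟨3 | 1⟩
  P = {5,8,10}:  v_{5} + v_{8} + v_{10} = v_{7} — sig = ⟨3 | 1⟩
  P = {0,2,7}:  v_{0} + v_{2} + v_{7} = v_{5} + v_{8} — sig = ⟨3 | 1 1⟩
  P = {1,4,7}:  v_{1} + v_{4} + v_{7} = v_{5} + v_{10} — sig = ⟨3 | 1 1⟩
  P = {2,9,10}:  v_{2} + v_{9} + v_{10} = v_{1} + v_{5} — sig = ⟨3 | 1 1⟩
  P = {4,8,9}:  v_{4} + v_{8} + v_{9} = v_{0} + v_{5} — sig = ⟨3 | 1 1⟩
  P = {8,9,10}:  v_{8} + v_{9} + v_{10} = v_{0} + v_{1} + v_{7} — sig = ⟨3 | 1 1 1⟩
  P = {2,7,9}:  v_{2} + v_{7} + v_{9} = v_{1} + 2·v_{5} + v_{8} — sig = ⟨3 | 1 1 2⟩
  P = {4,7,9}:  v_{4} + v_{7} + v_{9} = v_{0} + 2·v_{5} + v_{10} — sig = ⟨3 | 1 1 2⟩
  P = {2,4,5,7,10}:  v_{2} + v_{4} + v_{5} + v_{7} + v_{10} = v_{6} — sig = ⟨5 | 1⟩

Sorted signature multiset PRS(X):
    ⟨2 | 0⟩
    ⟨2 | 1 1⟩
    ⟨2 | 1 1⟩
    ⟨2 | 1 1 1⟩
    ⟨2 | 1 1 1 1⟩
    ⟨2 | 1 1 2⟩
    ⟨2 | 1 2 2⟩
    ⟨2 | 1 3⟩
    ⟨3 | 0⟩
    ⟨3 | 0⟩
    ⟨3 | 1⟩
    ⟨3 | 1⟩
    ⟨3 | 1 1⟩
    ⟨3 | 1 1⟩
    ⟨3 | 1 1⟩
    ⟨3 | 1 1⟩
    ⟨3 | 1 1 1⟩
    ⟨3 | 1 1 2⟩
    ⟨3 | 1 1 2⟩
    ⟨5 | 1⟩


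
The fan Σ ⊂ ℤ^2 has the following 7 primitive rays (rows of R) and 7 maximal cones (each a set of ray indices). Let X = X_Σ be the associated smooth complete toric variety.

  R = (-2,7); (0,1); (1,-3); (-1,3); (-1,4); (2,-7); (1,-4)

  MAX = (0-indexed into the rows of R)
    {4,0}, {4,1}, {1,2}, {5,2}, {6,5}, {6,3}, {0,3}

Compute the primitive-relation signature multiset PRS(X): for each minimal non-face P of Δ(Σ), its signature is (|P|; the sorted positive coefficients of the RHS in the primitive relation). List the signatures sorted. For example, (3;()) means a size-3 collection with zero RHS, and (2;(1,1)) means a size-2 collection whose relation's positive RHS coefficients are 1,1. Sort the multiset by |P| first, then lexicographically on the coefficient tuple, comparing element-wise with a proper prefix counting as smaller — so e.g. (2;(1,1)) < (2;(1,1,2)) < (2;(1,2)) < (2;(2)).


Primitive collections (14):

  P={0,5}:  v_{0} + v_{5} = 0  ⇒ sig = (2;())
  P={2,3}:  v_{2} + v_{3} = 0  ⇒ sig = (2;())
  P={4,6}:  v_{4} + v_{6} = 0  ⇒ sig = (2;())
  P={0,2}:  v_{0} + v_{2} = v_{4}  ⇒ sig = (2;(1))
  P={0,6}:  v_{0} + v_{6} = v_{3}  ⇒ sig = (2;(1))
  P={1,3}:  v_{1} + v_{3} = v_{4}  ⇒ sig = (2;(1))
  P={1,6}:  v_{1} + v_{6} = v_{2}  ⇒ sig = (2;(1))
  P={2,4}:  v_{2} + v_{4} = v_{1}  ⇒ sig = (2;(1))
  P={2,6}:  v_{2} + v_{6} = v_{5}  ⇒ sig = (2;(1))
  P={3,4}:  v_{3} + v_{4} = v_{0}  ⇒ sig = (2;(1))
  P={3,5}:  v_{3} + v_{5} = v_{6}  ⇒ sig = (2;(1))
  P={4,5}:  v_{4} + v_{5} = v_{2}  ⇒ sig = (2;(1))
  P={0,1}:  v_{0} + v_{1} = 2·v_{4}  ⇒ sig = (2;(2))
  P={1,5}:  v_{1} + v_{5} = 2·v_{2}  ⇒ sig = (2;(2))

Sorted signature multiset PRS(X):
    (2;())
    (2;())
    (2;())
    (2;(1))
    (2;(1))
    (2;(1))
    (2;(1))
    (2;(1))
    (2;(1))
    (2;(1))
    (2;(1))
    (2;(1))
    (2;(2))
    (2;(2))


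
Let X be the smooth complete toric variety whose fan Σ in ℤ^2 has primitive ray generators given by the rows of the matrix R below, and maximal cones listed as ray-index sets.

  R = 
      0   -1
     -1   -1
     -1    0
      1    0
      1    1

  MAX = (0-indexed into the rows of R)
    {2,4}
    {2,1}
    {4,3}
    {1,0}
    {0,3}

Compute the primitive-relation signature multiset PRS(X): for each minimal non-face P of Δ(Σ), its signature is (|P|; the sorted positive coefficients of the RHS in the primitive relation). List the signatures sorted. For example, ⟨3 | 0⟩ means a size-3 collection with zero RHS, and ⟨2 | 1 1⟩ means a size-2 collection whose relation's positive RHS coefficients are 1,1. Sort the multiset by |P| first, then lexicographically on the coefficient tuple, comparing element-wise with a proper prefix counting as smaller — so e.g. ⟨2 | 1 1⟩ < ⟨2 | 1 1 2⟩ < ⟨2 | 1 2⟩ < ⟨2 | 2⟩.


|primitive collections| = 5. Relations:

  • {1,4}:  v_{1} + v_{4} = 0 — sig = ⟨2 | 0⟩
  • {2,3}:  v_{2} + v_{3} = 0 — sig = ⟨2 | 0⟩
  • {0,2}:  v_{0} + v_{2} = v_{1} — sig = ⟨2 | 1⟩
  • {0,4}:  v_{0} + v_{4} = v_{3} — sig = ⟨2 | 1⟩
  • {1,3}:  v_{1} + v_{3} = v_{0} — sig = ⟨2 | 1⟩

Signatures (|P|; sorted positive RHS coefficients), sorted:
    ⟨2 | 0⟩
    ⟨2 | 0⟩
    ⟨2 | 1⟩
    ⟨2 | 1⟩
    ⟨2 | 1⟩


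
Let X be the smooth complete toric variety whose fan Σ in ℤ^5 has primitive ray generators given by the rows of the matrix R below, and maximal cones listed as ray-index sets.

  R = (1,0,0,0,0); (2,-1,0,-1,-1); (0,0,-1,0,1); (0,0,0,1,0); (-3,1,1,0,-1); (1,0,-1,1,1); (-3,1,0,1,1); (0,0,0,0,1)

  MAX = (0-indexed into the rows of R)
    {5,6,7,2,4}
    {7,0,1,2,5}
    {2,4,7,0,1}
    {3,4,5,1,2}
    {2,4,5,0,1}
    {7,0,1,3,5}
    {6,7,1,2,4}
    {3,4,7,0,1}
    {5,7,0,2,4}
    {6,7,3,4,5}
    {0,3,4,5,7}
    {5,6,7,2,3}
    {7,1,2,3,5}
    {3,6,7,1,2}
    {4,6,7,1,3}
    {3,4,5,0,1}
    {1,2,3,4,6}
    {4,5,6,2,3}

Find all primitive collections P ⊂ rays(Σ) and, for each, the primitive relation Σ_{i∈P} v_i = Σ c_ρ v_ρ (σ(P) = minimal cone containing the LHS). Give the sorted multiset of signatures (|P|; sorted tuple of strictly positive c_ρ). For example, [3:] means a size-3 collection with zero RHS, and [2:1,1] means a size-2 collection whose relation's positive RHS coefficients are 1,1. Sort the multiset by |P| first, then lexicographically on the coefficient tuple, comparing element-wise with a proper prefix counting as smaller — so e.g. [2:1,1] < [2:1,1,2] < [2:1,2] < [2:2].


Σ has 5 primitive collections:

  P={0,6}:  v_{0} + v_{6} = v_{4} + v_{5} + v_{7} — sig = [2:1,1,1]
  P={0,2,3}:  v_{0} + v_{2} + v_{3} = v_{5} — sig = [3:1]
  P={1,5,6}:  v_{1} + v_{5} + v_{6} = v_{2} + v_{3} — sig = [3:1,1]
  P={1,4,5,7}:  v_{1} + v_{4} + v_{5} + v_{7} = 0 — sig = [4:]
  P={2,3,4,7}:  v_{2} + v_{3} + v_{4} + v_{7} = v_{6} — sig = [4:1]

Sorted signature multiset PRS(X):
    |P|=2: 1 collection, coeffs (1,1,1)
    |P|=3: 2 collections, coeffs (1), (1,1)
    |P|=4: 2 collections, coeffs (), (1)


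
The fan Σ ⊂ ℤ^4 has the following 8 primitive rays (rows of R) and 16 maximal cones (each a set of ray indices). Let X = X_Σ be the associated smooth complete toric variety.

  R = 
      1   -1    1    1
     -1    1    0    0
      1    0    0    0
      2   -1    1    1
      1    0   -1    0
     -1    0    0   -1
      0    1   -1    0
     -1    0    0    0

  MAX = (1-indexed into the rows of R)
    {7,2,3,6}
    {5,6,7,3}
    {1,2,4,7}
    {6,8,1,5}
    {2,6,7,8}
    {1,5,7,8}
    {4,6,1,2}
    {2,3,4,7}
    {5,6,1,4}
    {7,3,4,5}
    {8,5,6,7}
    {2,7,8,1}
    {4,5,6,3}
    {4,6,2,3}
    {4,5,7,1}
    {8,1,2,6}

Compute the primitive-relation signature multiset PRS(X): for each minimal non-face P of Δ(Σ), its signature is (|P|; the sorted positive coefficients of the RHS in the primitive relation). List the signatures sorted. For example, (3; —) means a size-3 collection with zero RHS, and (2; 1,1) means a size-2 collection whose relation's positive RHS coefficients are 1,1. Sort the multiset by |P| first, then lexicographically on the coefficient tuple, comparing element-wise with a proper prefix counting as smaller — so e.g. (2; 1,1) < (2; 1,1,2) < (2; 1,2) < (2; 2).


Σ has 6 primitive collections:

  {3,8}:  v_{3} + v_{8} = 0  →  sig = (2; —)
  {1,3}:  v_{1} + v_{3} = v_{4}  →  sig = (2; 1)
  {2,5}:  v_{2} + v_{5} = v_{7}  →  sig = (2; 1)
  {4,8}:  v_{4} + v_{8} = v_{1}  →  sig = (2; 1)
  {1,6,7}:  v_{1} + v_{6} + v_{7} = 0  →  sig = (3; —)
  {4,6,7}:  v_{4} + v_{6} + v_{7} = v_{3}  →  sig = (3; 1)

Hence PRS(X_Σ) =
    (2; —)
    (2; 1)
    (2; 1)
    (2; 1)
    (3; —)
    (3; 1)


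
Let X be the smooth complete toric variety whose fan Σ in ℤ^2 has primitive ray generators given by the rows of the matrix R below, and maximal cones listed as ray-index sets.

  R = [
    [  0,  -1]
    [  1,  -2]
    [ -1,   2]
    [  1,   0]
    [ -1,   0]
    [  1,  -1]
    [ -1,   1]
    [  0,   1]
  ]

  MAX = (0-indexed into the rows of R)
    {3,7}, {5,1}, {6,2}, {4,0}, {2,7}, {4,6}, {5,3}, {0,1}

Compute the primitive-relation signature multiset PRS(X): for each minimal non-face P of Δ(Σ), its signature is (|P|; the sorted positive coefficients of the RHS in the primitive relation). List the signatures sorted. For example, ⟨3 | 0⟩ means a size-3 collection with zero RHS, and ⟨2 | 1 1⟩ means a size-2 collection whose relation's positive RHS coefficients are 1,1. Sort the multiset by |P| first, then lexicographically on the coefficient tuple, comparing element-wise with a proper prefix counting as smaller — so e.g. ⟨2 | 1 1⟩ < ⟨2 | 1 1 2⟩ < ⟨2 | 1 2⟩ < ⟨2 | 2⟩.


Δ(Σ) — 8 vertices, 20 min non-faces:

  • {0,7}:  v_{0} + v_{7} = 0 ; sig = ⟨2 | 0⟩
  • {1,2}:  v_{1} + v_{2} = 0 ; sig = ⟨2 | 0⟩
  • {3,4}:  v_{3} + v_{4} = 0 ; sig = ⟨2 | 0⟩
  • {5,6}:  v_{5} + v_{6} = 0 ; sig = ⟨2 | 0⟩
  • {0,2}:  v_{0} + v_{2} = v_{6} ; sig = ⟨2 | 1⟩
  • {0,3}:  v_{0} + v_{3} = v_{5} ; sig = ⟨2 | 1⟩
  • {0,5}:  v_{0} + v_{5} = v_{1} ; sig = ⟨2 | 1⟩
  • {0,6}:  v_{0} + v_{6} = v_{4} ; sig = ⟨2 | 1⟩
  • {1,6}:  v_{1} + v_{6} = v_{0} ; sig = ⟨2 | 1⟩
  • {1,7}:  v_{1} + v_{7} = v_{5} ; sig = ⟨2 | 1⟩
  • {2,5}:  v_{2} + v_{5} = v_{7} ; sig = ⟨2 | 1⟩
  • {3,6}:  v_{3} + v_{6} = v_{7} ; sig = ⟨2 | 1⟩
  • {4,5}:  v_{4} + v_{5} = v_{0} ; sig = ⟨2 | 1⟩
  • {4,7}:  v_{4} + v_{7} = v_{6} ; sig = ⟨2 | 1⟩
  • {5,7}:  v_{5} + v_{7} = v_{3} ; sig = ⟨2 | 1⟩
  • {6,7}:  v_{6} + v_{7} = v_{2} ; sig = ⟨2 | 1⟩
  • {1,3}:  v_{1} + v_{3} = 2·v_{5} ; sig = ⟨2 | 2⟩
  • {1,4}:  v_{1} + v_{4} = 2·v_{0} ; sig = ⟨2 | 2⟩
  • {2,3}:  v_{2} + v_{3} = 2·v_{7} ; sig = ⟨2 | 2⟩
  • {2,4}:  v_{2} + v_{4} = 2·v_{6} ; sig = ⟨2 | 2⟩

so the primitive-relation signature multiset is
[⟨2 | 0⟩, ⟨2 | 0⟩, ⟨2 | 0⟩, ⟨2 | 0⟩, ⟨2 | 1⟩, ⟨2 | 1⟩, ⟨2 | 1⟩, ⟨2 | 1⟩, ⟨2 | 1⟩, ⟨2 | 1⟩, ⟨2 | 1⟩, ⟨2 | 1⟩, ⟨2 | 1⟩, ⟨2 | 1⟩, ⟨2 | 1⟩, ⟨2 | 1⟩, ⟨2 | 2⟩, ⟨2 | 2⟩, ⟨2 | 2⟩, ⟨2 | 2⟩]


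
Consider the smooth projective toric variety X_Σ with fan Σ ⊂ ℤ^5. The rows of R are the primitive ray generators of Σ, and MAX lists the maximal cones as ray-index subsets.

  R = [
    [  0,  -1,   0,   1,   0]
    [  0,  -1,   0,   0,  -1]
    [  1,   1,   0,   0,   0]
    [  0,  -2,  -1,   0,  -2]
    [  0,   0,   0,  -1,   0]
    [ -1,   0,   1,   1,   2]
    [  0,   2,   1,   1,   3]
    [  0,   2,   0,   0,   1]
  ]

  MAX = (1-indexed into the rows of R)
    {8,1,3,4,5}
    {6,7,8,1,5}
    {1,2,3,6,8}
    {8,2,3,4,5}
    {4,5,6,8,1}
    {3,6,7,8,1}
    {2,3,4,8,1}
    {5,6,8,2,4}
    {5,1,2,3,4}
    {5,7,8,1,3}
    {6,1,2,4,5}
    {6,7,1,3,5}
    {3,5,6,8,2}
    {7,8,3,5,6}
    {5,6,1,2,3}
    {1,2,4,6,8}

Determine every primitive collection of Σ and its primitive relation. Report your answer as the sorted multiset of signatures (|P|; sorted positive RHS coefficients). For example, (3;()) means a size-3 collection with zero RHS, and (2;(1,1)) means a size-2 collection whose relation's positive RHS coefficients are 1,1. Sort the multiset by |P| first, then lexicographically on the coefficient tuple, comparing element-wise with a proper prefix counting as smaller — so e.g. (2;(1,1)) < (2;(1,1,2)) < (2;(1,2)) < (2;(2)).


5 collections generate NE(X_Σ); each relation:

  P = {2,7}:  v_{2} + v_{7} = v_{3} + v_{6}  ⇒ sig = (2;(1,1))
  P = {4,7}:  v_{4} + v_{7} = 2·v_{1} + v_{5} + v_{8}  ⇒ sig = (2;(1,1,2))
  P = {3,4,6}:  v_{3} + v_{4} + v_{6} = v_{1}  ⇒ sig = (3;(1))
  P = {1,2,5,8}:  v_{1} + v_{2} + v_{5} + v_{8} = 0  ⇒ sig = (4;())
  P = {1,3,5,6,8}:  v_{1} + v_{3} + v_{5} + v_{6} + v_{8} = v_{7}  ⇒ sig = (5;(1))

so the primitive-relation signature multiset is
    |P|=2: 2 collections, coeffs (1,1), (1,1,2)
    |P|=3: 1 collection, coeffs (1)
    |P|=4: 1 collection, coeffs ()
    |P|=5: 1 collection, coeffs (1)


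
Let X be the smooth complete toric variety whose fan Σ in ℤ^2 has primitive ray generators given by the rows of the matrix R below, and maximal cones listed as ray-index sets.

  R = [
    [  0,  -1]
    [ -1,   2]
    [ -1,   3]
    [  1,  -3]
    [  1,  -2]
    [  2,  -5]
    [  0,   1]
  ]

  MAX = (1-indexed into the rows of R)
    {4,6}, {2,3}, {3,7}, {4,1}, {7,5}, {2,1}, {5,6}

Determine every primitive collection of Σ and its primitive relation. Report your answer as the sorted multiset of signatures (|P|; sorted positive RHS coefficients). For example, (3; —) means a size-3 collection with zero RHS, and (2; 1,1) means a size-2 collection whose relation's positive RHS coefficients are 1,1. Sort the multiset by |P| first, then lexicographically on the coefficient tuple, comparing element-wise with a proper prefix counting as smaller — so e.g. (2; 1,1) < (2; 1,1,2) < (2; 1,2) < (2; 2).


|primitive collections| = 14. Relations:

  P = {1,7}:  v_{1} + v_{7} = 0  so sig = (2; —)
  P = {2,5}:  v_{2} + v_{5} = 0  so sig = (2; —)
  P = {3,4}:  v_{3} + v_{4} = 0  so sig = (2; —)
  P = {1,3}:  v_{1} + v_{3} = v_{2}  so sig = (2; 1)
  P = {1,5}:  v_{1} + v_{5} = v_{4}  so sig = (2; 1)
  P = {2,4}:  v_{2} + v_{4} = v_{1}  so sig = (2; 1)
  P = {2,6}:  v_{2} + v_{6} = v_{4}  so sig = (2; 1)
  P = {2,7}:  v_{2} + v_{7} = v_{3}  so sig = (2; 1)
  P = {3,5}:  v_{3} + v_{5} = v_{7}  so sig = (2; 1)
  P = {3,6}:  v_{3} + v_{6} = v_{5}  so sig = (2; 1)
  P = {4,5}:  v_{4} + v_{5} = v_{6}  so sig = (2; 1)
  P = {4,7}:  v_{4} + v_{7} = v_{5}  so sig = (2; 1)
  P = {1,6}:  v_{1} + v_{6} = 2·v_{4}  so sig = (2; 2)
  P = {6,7}:  v_{6} + v_{7} = 2·v_{5}  so sig = (2; 2)

Hence PRS(X_Σ) =
[(2; —), (2; —), (2; —), (2; 1), (2; 1), (2; 1), (2; 1), (2; 1), (2; 1), (2; 1), (2; 1), (2; 1), (2; 2), (2; 2)]


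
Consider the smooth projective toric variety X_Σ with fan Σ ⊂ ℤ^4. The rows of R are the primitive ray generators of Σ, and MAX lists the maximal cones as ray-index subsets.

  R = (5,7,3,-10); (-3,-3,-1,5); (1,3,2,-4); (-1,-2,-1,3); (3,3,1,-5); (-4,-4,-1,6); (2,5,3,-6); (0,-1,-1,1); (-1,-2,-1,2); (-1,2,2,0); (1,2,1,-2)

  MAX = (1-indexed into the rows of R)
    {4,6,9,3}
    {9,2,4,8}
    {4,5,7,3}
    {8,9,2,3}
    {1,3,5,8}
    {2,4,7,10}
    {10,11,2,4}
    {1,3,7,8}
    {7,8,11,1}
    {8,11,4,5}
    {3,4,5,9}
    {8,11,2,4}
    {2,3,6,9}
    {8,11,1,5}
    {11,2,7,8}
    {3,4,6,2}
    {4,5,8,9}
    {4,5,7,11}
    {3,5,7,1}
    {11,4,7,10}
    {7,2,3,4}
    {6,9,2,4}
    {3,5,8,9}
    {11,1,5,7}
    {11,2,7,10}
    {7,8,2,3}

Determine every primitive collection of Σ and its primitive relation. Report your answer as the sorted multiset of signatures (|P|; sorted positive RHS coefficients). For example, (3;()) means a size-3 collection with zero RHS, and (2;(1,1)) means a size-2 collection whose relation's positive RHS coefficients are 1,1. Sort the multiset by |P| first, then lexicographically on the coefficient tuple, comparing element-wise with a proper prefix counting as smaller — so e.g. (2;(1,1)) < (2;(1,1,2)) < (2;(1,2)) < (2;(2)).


The 23 primitive collections of Σ (r=11, n=4):

  P={2,5}:  v_{2} + v_{5} = 0 ; sig = (2;())
  P={9,11}:  v_{9} + v_{11} = 0 ; sig = (2;())
  P={1,6}:  v_{1} + v_{6} = v_{3} ; sig = (2;(1))
  P={3,11}:  v_{3} + v_{11} = v_{7} ; sig = (2;(1))
  P={7,9}:  v_{7} + v_{9} = v_{3} ; sig = (2;(1))
  P={1,2}:  v_{1} + v_{2} = v_{7} + v_{8} ; sig = (2;(1,1))
  P={1,4}:  v_{1} + v_{4} = v_{5} + v_{11} ; sig = (2;(1,1))
  P={6,8}:  v_{6} + v_{8} = v_{2} + v_{9} ; sig = (2;(1,1))
  P={1,9}:  v_{1} + v_{9} = v_{3} + v_{5} + v_{8} ; sig = (2;(1,1,1))
  P={5,6}:  v_{5} + v_{6} = v_{3} + v_{4} + v_{9} ; sig = (2;(1,1,1))
  P={5,10}:  v_{5} + v_{10} = v_{4} + v_{7} + v_{11} ; sig = (2;(1,1,1))
  P={6,11}:  v_{6} + v_{11} = v_{2} + v_{3} + v_{4} ; sig = (2;(1,1,1))
  P={9,10}:  v_{9} + v_{10} = v_{2} + v_{4} + v_{7} ; sig = (2;(1,1,1))
  P={3,10}:  v_{3} + v_{10} = v_{2} + v_{4} + 2·v_{7} ; sig = (2;(1,1,2))
  P={6,7}:  v_{6} + v_{7} = v_{2} + 2·v_{3} + v_{4} ; sig = (2;(1,1,2))
  P={6,10}:  v_{6} + v_{10} = 2·v_{2} + v_{3} + 2·v_{4} + v_{7} ; sig = (2;(1,1,2,2))
  P={1,10}:  v_{1} + v_{10} = v_{7} + 2·v_{11} ; sig = (2;(1,2))
  P={8,10}:  v_{8} + v_{10} = v_{2} + 2·v_{11} ; sig = (2;(1,2))
  P={3,4,8}:  v_{3} + v_{4} + v_{8} = 0 ; sig = (3;())
  P={4,7,8}:  v_{4} + v_{7} + v_{8} = v_{11} ; sig = (3;(1))
  P={5,7,8}:  v_{5} + v_{7} + v_{8} = v_{1} ; sig = (3;(1))
  P={2,3,4,9}:  v_{2} + v_{3} + v_{4} + v_{9} = v_{6} ; sig = (4;(1))
  P={2,4,7,11}:  v_{2} + v_{4} + v_{7} + v_{11} = v_{10} ; sig = (4;(1))

so the primitive-relation signature multiset is
    (2;())
    (2;())
    (2;(1))
    (2;(1))
    (2;(1))
    (2;(1,1))
    (2;(1,1))
    (2;(1,1))
    (2;(1,1,1))
    (2;(1,1,1))
    (2;(1,1,1))
    (2;(1,1,1))
    (2;(1,1,1))
    (2;(1,1,2))
    (2;(1,1,2))
    (2;(1,1,2,2))
    (2;(1,2))
    (2;(1,2))
    (3;())
    (3;(1))
    (3;(1))
    (4;(1))
    (4;(1))


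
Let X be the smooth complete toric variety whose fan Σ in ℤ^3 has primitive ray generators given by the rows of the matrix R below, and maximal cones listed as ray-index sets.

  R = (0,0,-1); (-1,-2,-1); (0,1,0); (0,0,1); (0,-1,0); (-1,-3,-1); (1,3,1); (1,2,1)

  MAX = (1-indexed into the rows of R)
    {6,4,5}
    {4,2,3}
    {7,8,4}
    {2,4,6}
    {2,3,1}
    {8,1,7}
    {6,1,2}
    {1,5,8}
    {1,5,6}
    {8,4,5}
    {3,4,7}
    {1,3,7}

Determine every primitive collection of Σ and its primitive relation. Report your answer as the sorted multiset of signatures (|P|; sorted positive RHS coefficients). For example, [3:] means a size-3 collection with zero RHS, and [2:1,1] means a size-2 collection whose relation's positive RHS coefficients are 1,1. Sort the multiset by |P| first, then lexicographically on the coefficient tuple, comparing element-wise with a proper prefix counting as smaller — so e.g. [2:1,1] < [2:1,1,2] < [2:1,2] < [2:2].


10 collections generate NE(X_Σ); each relation:

  P = {1,4}:  v_{1} + v_{4} = 0  ⟹  sig = [2:]
  P = {2,8}:  v_{2} + v_{8} = 0  ⟹  sig = [2:]
  P = {3,5}:  v_{3} + v_{5} = 0  ⟹  sig = [2:]
  P = {6,7}:  v_{6} + v_{7} = 0  ⟹  sig = [2:]
  P = {2,5}:  v_{2} + v_{5} = v_{6}  ⟹  sig = [2:1]
  P = {2,7}:  v_{2} + v_{7} = v_{3}  ⟹  sig = [2:1]
  P = {3,6}:  v_{3} + v_{6} = v_{2}  ⟹  sig = [2:1]
  P = {3,8}:  v_{3} + v_{8} = v_{7}  ⟹  sig = [2:1]
  P = {5,7}:  v_{5} + v_{7} = v_{8}  ⟹  sig = [2:1]
  P = {6,8}:  v_{6} + v_{8} = v_{5}  ⟹  sig = [2:1]

Signatures (|P|; sorted positive RHS coefficients), sorted:
[[2:], [2:], [2:], [2:], [2:1], [2:1], [2:1], [2:1], [2:1], [2:1]]


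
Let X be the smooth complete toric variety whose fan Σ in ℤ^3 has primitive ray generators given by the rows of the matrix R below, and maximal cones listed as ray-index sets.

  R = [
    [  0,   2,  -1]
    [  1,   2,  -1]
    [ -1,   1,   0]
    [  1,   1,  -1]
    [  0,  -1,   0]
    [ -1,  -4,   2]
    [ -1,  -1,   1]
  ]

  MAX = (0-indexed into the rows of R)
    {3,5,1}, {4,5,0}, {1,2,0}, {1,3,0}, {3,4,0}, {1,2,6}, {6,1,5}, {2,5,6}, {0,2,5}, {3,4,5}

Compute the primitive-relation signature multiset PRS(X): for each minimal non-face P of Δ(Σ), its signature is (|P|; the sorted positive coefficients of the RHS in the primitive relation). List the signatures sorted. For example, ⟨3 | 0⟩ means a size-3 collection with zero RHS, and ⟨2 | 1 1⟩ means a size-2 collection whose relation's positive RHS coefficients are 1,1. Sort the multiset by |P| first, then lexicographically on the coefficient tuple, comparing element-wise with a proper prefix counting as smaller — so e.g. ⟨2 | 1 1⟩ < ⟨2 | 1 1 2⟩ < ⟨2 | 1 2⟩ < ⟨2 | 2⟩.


The 9 primitive collections of Σ (r=7, n=3):

  P = {3,6}:  v_{3} + v_{6} = 0  ⟹  sig = ⟨2 | 0⟩
  P = {0,6}:  v_{0} + v_{6} = v_{2}  ⟹  sig = ⟨2 | 1⟩
  P = {1,4}:  v_{1} + v_{4} = v_{3}  ⟹  sig = ⟨2 | 1⟩
  P = {2,3}:  v_{2} + v_{3} = v_{0}  ⟹  sig = ⟨2 | 1⟩
  P = {4,6}:  v_{4} + v_{6} = v_{0} + v_{5}  ⟹  sig = ⟨2 | 1 1⟩
  P = {2,4}:  v_{2} + v_{4} = 2·v_{0} + v_{5}  ⟹  sig = ⟨2 | 1 2⟩
  P = {0,1,5}:  v_{0} + v_{1} + v_{5} = 0  ⟹  sig = ⟨3 | 0⟩
  P = {0,3,5}:  v_{0} + v_{3} + v_{5} = v_{4}  ⟹  sig = ⟨3 | 1⟩
  P = {1,2,5}:  v_{1} + v_{2} + v_{5} = v_{6}  ⟹  sig = ⟨3 | 1⟩

so the primitive-relation signature multiset is
    |P|=2: 6 collections, coeffs (), (1), (1), (1), (1,1), (1,2)
    |P|=3: 3 collections, coeffs (), (1), (1)


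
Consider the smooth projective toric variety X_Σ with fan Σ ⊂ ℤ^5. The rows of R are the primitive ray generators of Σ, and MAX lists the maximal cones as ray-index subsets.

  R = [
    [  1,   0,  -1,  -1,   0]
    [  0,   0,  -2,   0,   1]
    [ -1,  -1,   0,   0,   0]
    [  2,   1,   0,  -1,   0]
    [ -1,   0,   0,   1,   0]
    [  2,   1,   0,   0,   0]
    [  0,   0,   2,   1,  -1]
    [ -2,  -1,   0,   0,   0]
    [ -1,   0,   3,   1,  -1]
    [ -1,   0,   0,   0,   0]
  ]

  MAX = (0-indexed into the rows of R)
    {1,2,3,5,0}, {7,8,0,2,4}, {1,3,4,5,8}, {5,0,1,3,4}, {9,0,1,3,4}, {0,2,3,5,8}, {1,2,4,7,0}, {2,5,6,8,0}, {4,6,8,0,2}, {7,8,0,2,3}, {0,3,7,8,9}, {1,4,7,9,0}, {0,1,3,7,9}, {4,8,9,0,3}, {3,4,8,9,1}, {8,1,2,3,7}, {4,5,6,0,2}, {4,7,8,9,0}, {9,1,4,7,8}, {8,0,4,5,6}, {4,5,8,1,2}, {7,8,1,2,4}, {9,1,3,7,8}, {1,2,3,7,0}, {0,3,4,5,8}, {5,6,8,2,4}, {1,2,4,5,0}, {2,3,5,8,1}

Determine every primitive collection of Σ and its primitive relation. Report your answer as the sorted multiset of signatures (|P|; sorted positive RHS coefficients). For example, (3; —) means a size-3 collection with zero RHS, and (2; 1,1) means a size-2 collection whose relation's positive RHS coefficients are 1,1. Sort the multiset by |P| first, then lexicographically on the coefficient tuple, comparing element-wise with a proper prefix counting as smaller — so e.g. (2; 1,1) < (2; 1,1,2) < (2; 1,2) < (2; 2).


11 collections generate NE(X_Σ); each relation:

  {5,7}:  v_{5} + v_{7} = 0  so sig = (2; —)
  {2,9}:  v_{2} + v_{9} = v_{7}  so sig = (2; 1)
  {5,9}:  v_{5} + v_{9} = v_{3} + v_{4}  so sig = (2; 1,1)
  {1,6}:  v_{1} + v_{6} = v_{2} + v_{4} + v_{5}  so sig = (2; 1,1,1)
  {3,6}:  v_{3} + v_{6} = v_{0} + v_{5} + v_{8}  so sig = (2; 1,1,1)
  {6,9}:  v_{6} + v_{9} = v_{0} + v_{4} + v_{8}  so sig = (2; 1,1,1)
  {6,7}:  v_{6} + v_{7} = v_{0} + v_{2} + v_{4} + v_{8}  so sig = (2; 1,1,1,1)
  {0,1,8}:  v_{0} + v_{1} + v_{8} = 0  so sig = (3; —)
  {2,3,4}:  v_{2} + v_{3} + v_{4} = 0  so sig = (3; —)
  {3,4,7}:  v_{3} + v_{4} + v_{7} = v_{9}  so sig = (3; 1)
  {0,2,4,5,8}:  v_{0} + v_{2} + v_{4} + v_{5} + v_{8} = v_{6}  so sig = (5; 1)

Sorted signature multiset PRS(X):
{ (2; —),  (2; 1),  (2; 1,1),  (2; 1,1,1) ×3,  (2; 1,1,1,1),  (3; —) ×2,  (3; 1),  (5; 1) }


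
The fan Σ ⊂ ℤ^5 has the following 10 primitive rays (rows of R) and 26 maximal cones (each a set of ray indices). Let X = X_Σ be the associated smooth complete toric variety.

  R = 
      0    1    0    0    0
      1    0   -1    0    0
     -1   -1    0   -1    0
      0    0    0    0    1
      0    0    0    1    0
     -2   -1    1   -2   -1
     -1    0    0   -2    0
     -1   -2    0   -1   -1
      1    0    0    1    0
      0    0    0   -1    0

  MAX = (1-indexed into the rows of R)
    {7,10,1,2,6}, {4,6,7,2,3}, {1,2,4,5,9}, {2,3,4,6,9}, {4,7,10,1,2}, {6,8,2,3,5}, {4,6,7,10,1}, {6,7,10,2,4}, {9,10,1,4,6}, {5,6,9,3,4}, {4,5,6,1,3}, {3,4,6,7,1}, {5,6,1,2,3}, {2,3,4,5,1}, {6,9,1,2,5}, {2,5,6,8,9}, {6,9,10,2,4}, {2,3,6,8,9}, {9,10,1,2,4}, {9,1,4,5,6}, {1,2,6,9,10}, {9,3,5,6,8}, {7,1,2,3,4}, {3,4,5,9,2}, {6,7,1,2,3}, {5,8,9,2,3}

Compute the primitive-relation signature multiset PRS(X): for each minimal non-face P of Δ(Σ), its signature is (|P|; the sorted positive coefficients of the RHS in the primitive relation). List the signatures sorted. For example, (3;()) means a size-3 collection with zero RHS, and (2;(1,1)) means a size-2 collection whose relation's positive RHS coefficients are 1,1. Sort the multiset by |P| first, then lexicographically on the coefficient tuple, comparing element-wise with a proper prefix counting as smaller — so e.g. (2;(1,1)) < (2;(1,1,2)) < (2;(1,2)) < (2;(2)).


Primitive collections (12):

  {5,10}:  v_{5} + v_{10} = 0 ; sig = (2;())
  {7,9}:  v_{7} + v_{9} = v_{10} ; sig = (2;(1))
  {5,7}:  v_{5} + v_{7} = v_{1} + v_{3} ; sig = (2;(1,1))
  {1,8}:  v_{1} + v_{8} = v_{2} + v_{5} + v_{6} ; sig = (2;(1,1,1))
  {3,10}:  v_{3} + v_{10} = v_{2} + v_{4} + v_{6} ; sig = (2;(1,1,1))
  {7,8}:  v_{7} + v_{8} = v_{2} + v_{3} + v_{6} ; sig = (2;(1,1,1))
  {8,10}:  v_{8} + v_{10} = v_{2} + v_{3} + v_{6} + v_{9} ; sig = (2;(1,1,1,1))
  {4,8}:  v_{4} + v_{8} = 2·v_{3} + v_{9} ; sig = (2;(1,2))
  {1,3,9}:  v_{1} + v_{3} + v_{9} = 0 ; sig = (3;())
  {1,2,4,6}:  v_{1} + v_{2} + v_{4} + v_{6} = v_{7} ; sig = (4;(1))
  {2,4,5,6}:  v_{2} + v_{4} + v_{5} + v_{6} = v_{3} ; sig = (4;(1))
  {2,3,5,6,9}:  v_{2} + v_{3} + v_{5} + v_{6} + v_{9} = v_{8} ; sig = (5;(1))

so the primitive-relation signature multiset is
    (2;())
    (2;(1))
    (2;(1,1))
    (2;(1,1,1))
    (2;(1,1,1))
    (2;(1,1,1))
    (2;(1,1,1,1))
    (2;(1,2))
    (3;())
    (4;(1))
    (4;(1))
    (5;(1))


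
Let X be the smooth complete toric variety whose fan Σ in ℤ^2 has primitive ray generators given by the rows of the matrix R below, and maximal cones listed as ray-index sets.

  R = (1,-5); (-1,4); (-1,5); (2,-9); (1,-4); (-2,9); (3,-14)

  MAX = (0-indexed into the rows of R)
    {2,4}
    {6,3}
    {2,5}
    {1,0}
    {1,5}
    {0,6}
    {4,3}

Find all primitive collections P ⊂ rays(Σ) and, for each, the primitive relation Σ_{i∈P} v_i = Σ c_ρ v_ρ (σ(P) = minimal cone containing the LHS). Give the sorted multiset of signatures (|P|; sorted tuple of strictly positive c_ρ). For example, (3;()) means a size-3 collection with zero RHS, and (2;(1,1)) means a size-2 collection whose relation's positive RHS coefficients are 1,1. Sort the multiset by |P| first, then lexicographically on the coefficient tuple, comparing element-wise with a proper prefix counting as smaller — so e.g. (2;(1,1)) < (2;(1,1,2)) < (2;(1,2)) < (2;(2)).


Minimal non-faces — 14 found among 7 rays, 7 max cones:

  {0,2}:  v_{0} + v_{2} = 0 — sig = (2;())
  {1,4}:  v_{1} + v_{4} = 0 — sig = (2;())
  {3,5}:  v_{3} + v_{5} = 0 — sig = (2;())
  {0,3}:  v_{0} + v_{3} = v_{6} — sig = (2;(1))
  {0,4}:  v_{0} + v_{4} = v_{3} — sig = (2;(1))
  {0,5}:  v_{0} + v_{5} = v_{1} — sig = (2;(1))
  {1,2}:  v_{1} + v_{2} = v_{5} — sig = (2;(1))
  {1,3}:  v_{1} + v_{3} = v_{0} — sig = (2;(1))
  {2,3}:  v_{2} + v_{3} = v_{4} — sig = (2;(1))
  {2,6}:  v_{2} + v_{6} = v_{3} — sig = (2;(1))
  {4,5}:  v_{4} + v_{5} = v_{2} — sig = (2;(1))
  {5,6}:  v_{5} + v_{6} = v_{0} — sig = (2;(1))
  {1,6}:  v_{1} + v_{6} = 2·v_{0} — sig = (2;(2))
  {4,6}:  v_{4} + v_{6} = 2·v_{3} — sig = (2;(2))

Signatures (|P|; sorted positive RHS coefficients), sorted:
    (2;())
    (2;())
    (2;())
    (2;(1))
    (2;(1))
    (2;(1))
    (2;(1))
    (2;(1))
    (2;(1))
    (2;(1))
    (2;(1))
    (2;(1))
    (2;(2))
    (2;(2))


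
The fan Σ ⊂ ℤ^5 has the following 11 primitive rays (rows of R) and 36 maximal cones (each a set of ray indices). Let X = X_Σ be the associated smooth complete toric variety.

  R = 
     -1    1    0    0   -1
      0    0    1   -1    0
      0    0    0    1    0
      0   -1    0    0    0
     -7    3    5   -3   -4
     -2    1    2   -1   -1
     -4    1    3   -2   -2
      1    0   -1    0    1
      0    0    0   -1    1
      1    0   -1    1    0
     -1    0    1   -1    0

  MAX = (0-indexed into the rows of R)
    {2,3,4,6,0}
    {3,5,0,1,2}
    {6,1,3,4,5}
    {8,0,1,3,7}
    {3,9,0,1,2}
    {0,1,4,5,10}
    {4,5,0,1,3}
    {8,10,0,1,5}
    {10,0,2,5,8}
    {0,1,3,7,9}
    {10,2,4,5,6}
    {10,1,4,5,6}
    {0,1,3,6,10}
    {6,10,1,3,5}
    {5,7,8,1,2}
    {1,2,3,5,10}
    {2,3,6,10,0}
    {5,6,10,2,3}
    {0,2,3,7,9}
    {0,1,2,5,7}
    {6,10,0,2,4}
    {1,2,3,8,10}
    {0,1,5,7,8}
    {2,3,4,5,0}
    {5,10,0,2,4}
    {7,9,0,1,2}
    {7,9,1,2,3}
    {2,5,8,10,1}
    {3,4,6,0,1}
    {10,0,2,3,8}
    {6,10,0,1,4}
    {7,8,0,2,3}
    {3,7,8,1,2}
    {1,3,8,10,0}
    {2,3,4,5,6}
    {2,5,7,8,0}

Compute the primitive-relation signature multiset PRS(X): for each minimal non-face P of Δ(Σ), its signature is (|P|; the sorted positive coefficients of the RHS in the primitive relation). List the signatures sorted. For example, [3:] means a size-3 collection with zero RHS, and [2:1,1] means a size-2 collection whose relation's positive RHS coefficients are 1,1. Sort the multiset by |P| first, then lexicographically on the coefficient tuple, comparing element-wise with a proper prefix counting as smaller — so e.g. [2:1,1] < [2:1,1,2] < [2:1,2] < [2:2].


Σ has 20 primitive collections:

  {9,10}:  v_{9} + v_{10} = 0  ⟹  sig = [2:]
  {7,10}:  v_{7} + v_{10} = v_{8}  ⟹  sig = [2:1]
  {8,9}:  v_{8} + v_{9} = v_{7}  ⟹  sig = [2:1]
  {5,9}:  v_{5} + v_{9} = v_{0} + v_{1} + v_{2}  ⟹  sig = [2:1,1,1]
  {6,9}:  v_{6} + v_{9} = v_{0} + v_{3} + v_{5}  ⟹  sig = [2:1,1,1]
  {6,7}:  v_{6} + v_{7} = v_{0} + 2·v_{10}  ⟹  sig = [2:1,2]
  {4,7}:  v_{4} + v_{7} = 2·v_{0} + v_{5} + 2·v_{10}  ⟹  sig = [2:1,2,2]
  {4,9}:  v_{4} + v_{9} = 2·v_{0} + v_{3} + 2·v_{5}  ⟹  sig = [2:1,2,2]
  {4,8}:  v_{4} + v_{8} = 2·v_{0} + v_{5} + 3·v_{10}  ⟹  sig = [2:1,2,3]
  {6,8}:  v_{6} + v_{8} = v_{0} + 3·v_{10}  ⟹  sig = [2:1,3]
  {0,5,6}:  v_{0} + v_{5} + v_{6} = v_{4}  ⟹  sig = [3:1]
  {3,5,7}:  v_{3} + v_{5} + v_{7} = v_{10}  ⟹  sig = [3:1]
  {1,2,4}:  v_{1} + v_{2} + v_{4} = v_{0} + v_{3} + 3·v_{5}  ⟹  sig = [3:1,1,3]
  {1,2,6}:  v_{1} + v_{2} + v_{6} = v_{3} + 2·v_{5}  ⟹  sig = [3:1,2]
  {3,4,10}:  v_{3} + v_{4} + v_{10} = 2·v_{6}  ⟹  sig = [3:2]
  {3,5,8}:  v_{3} + v_{5} + v_{8} = 2·v_{10}  ⟹  sig = [3:2]
  {0,1,2,10}:  v_{0} + v_{1} + v_{2} + v_{10} = v_{5}  ⟹  sig = [4:1]
  {0,3,5,10}:  v_{0} + v_{3} + v_{5} + v_{10} = v_{6}  ⟹  sig = [4:1]
  {0,1,2,8}:  v_{0} + v_{1} + v_{2} + v_{8} = v_{5} + v_{7}  ⟹  sig = [4:1,1]
  {0,1,2,3,7}:  v_{0} + v_{1} + v_{2} + v_{3} + v_{7} = 0  ⟹  sig = [5:]

Hence PRS(X_Σ) =
[[2:], [2:1], [2:1], [2:1,1,1], [2:1,1,1], [2:1,2], [2:1,2,2], [2:1,2,2], [2:1,2,3], [2:1,3], [3:1], [3:1], [3:1,1,3], [3:1,2], [3:2], [3:2], [4:1], [4:1], [4:1,1], [5:]]


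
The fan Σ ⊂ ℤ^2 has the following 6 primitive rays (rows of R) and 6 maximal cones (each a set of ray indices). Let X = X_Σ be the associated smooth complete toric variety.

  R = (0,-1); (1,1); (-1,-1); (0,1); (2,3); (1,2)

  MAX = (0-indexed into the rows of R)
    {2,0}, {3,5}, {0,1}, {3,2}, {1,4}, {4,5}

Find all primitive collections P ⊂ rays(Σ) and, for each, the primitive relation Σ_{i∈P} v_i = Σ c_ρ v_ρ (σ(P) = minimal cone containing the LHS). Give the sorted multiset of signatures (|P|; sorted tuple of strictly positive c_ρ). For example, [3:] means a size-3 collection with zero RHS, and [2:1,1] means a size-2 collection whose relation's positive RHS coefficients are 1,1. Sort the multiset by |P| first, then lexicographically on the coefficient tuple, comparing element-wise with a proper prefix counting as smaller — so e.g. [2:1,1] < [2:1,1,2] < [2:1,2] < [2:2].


9 minimal non-faces of Δ(Σ) (on 6 rays):

  P = {0,3}:  v_{0} + v_{3} = 0  ⇒ sig = [2:]
  P = {1,2}:  v_{1} + v_{2} = 0  ⇒ sig = [2:]
  P = {0,5}:  v_{0} + v_{5} = v_{1}  ⇒ sig = [2:1]
  P = {1,3}:  v_{1} + v_{3} = v_{5}  ⇒ sig = [2:1]
  P = {1,5}:  v_{1} + v_{5} = v_{4}  ⇒ sig = [2:1]
  P = {2,4}:  v_{2} + v_{4} = v_{5}  ⇒ sig = [2:1]
  P = {2,5}:  v_{2} + v_{5} = v_{3}  ⇒ sig = [2:1]
  P = {0,4}:  v_{0} + v_{4} = 2·v_{1}  ⇒ sig = [2:2]
  P = {3,4}:  v_{3} + v_{4} = 2·v_{5}  ⇒ sig = [2:2]

Hence PRS(X_Σ) =
[[2:], [2:], [2:1], [2:1], [2:1], [2:1], [2:1], [2:2], [2:2]]


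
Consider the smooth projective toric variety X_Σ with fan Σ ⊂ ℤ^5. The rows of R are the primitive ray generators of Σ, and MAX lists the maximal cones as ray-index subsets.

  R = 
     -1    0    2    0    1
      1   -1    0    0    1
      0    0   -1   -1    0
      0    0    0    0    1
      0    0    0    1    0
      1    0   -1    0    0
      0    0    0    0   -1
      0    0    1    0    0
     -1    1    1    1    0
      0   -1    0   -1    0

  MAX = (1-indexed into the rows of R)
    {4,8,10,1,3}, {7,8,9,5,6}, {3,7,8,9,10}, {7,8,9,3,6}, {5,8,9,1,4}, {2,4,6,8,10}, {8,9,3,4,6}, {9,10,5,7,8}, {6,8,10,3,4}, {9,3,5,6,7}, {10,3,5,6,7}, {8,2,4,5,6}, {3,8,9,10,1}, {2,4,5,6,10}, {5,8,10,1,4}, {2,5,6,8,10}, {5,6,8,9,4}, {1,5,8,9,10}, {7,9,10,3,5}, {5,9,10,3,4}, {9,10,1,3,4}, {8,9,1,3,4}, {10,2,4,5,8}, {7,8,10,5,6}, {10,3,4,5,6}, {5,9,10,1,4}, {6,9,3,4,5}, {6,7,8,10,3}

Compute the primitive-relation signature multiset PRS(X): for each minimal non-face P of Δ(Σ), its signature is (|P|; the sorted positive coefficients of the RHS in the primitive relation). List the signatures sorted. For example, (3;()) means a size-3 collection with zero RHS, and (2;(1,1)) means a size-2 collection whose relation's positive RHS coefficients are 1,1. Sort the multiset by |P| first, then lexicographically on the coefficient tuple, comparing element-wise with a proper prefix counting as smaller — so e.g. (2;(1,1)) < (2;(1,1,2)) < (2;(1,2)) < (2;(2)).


12 collections generate NE(X_Σ); each relation:

  P={4,7}:  v_{4} + v_{7} = 0  so sig = (2;())
  P={1,6}:  v_{1} + v_{6} = v_{4} + v_{8}  so sig = (2;(1,1))
  P={1,7}:  v_{1} + v_{7} = v_{8} + v_{9} + v_{10}  so sig = (2;(1,1,1))
  P={2,3}:  v_{2} + v_{3} = v_{4} + v_{6} + v_{10}  so sig = (2;(1,1,1))
  P={2,9}:  v_{2} + v_{9} = v_{4} + v_{5} + v_{8}  so sig = (2;(1,1,1))
  P={2,7}:  v_{2} + v_{7} = v_{5} + v_{6} + v_{8} + v_{10}  so sig = (2;(1,1,1,1))
  P={1,2}:  v_{1} + v_{2} = 2·v_{4} + v_{5} + 2·v_{8} + v_{10}  so sig = (2;(1,1,2,2))
  P={3,5,8}:  v_{3} + v_{5} + v_{8} = 0  so sig = (3;())
  P={6,9,10}:  v_{6} + v_{9} + v_{10} = 0  so sig = (3;())
  P={1,3,5}:  v_{1} + v_{3} + v_{5} = v_{4} + v_{9} + v_{10}  so sig = (3;(1,1,1))
  P={4,8,9,10}:  v_{4} + v_{8} + v_{9} + v_{10} = v_{1}  so sig = (4;(1))
  P={4,5,6,8,10}:  v_{4} + v_{5} + v_{6} + v_{8} + v_{10} = v_{2}  so sig = (5;(1))

Signatures (|P|; sorted positive RHS coefficients), sorted:
    (2;())
    (2;(1,1))
    (2;(1,1,1))
    (2;(1,1,1))
    (2;(1,1,1))
    (2;(1,1,1,1))
    (2;(1,1,2,2))
    (3;())
    (3;())
    (3;(1,1,1))
    (4;(1))
    (5;(1))
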